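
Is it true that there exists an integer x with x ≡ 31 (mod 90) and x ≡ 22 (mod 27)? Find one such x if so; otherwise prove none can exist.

x = 211

The moduli are not coprime: gcd(90, 27) = 9. Compatibility requires 9 ∣ (22 − 31) = -9, which holds, so solutions exist.
The integers ≡ 31 (mod 90) are 31, 121, 211, …; their remainders mod 27 are 4, 13, 22, so x = 211 is the first that is ≡ 22 (mod 27).
Indeed 211 ≡ 31 (mod 90) and 211 ≡ 22 (mod 27).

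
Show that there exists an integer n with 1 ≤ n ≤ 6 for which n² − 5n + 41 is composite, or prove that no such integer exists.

At n = 3: 3² − 5·3 + 41 = 35 = 5·7, which is composite.

n = 3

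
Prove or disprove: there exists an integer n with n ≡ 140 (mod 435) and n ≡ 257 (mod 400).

Both moduli are multiples of 5 = gcd(435, 400), so any solution would satisfy n ≡ 140 and n ≡ 257 modulo 5 simultaneously.
But 140 mod 5 = 0 while 257 mod 5 = 2, a contradiction.
Hence the system has no solution.

No such integer exists.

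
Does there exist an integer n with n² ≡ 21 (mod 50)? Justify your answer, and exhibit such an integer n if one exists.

n = 11

Take n = 11. Then 11² = 121 = 2·50 + 21, so 11² ≡ 21 (mod 50).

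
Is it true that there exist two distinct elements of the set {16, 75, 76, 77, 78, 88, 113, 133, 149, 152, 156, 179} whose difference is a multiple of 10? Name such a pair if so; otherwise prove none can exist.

Reduce each element mod 10: 16↦6, 75↦5, 76↦6, 77↦7, 78↦8, 88↦8, 113↦3, 133↦3, 149↦9, 152↦2, 156↦6, 179↦9. The residue 6 repeats (at 16 and 76), and 76 − 16 = 60 = 6·10.

16 and 76 are such a pair.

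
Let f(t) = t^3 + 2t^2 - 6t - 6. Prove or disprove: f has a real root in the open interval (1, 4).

f(1) = -9 and f(4) = 66, which have opposite signs.
As a polynomial, f is continuous on every closed interval.
By the Intermediate Value Theorem, f takes the value 0 somewhere in the open interval.

Such a root exists.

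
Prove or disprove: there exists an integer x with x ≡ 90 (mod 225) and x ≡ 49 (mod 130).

No such integer exists.

gcd(225, 130) = 5. If x ≡ 90 (mod 225) and x ≡ 49 (mod 130), then x ≡ 90 (mod 5) and x ≡ 49 (mod 5).
But 90 mod 5 = 0 while 49 mod 5 = 4, a contradiction.
So no integer satisfies both congruences.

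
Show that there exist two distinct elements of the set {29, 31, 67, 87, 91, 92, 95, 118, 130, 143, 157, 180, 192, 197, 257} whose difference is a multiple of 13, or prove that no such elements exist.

The pair (67, 197) works.

Both 67 and 197 leave remainder 2 on division by 13; their difference 130 = 10·13 is a multiple of 13.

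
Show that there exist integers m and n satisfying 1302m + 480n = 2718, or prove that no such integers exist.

m = 29, n = -73

Since gcd(1302, 480) = 6 and 2718 = 6·453, Bézout's identity guarantees a solution.
Dividing through by 6 reduces the equation to 217m + 80n = 453.
Run the Euclidean algorithm on 217 and 80: 217 = 2·80 + 57, 80 = 1·57 + 23, 57 = 2·23 + 11, 23 = 2·11 + 1, 11 = 11·1 + 0.
Back-substituting, 1 = 23 − 2·11 = 23 − 2·(57 − 2·23) = −2·57 + 5·23 = −2·57 + 5·(80 − 1·57) = 5·80 − 7·57 = 5·80 − 7·(217 − 2·80) = −7·217 + 19·80; that is, 217·(-7) + 80·19 = 1.
Multiplying through by 453: m = (-7)·453 = -3171, n = 19·453 = 8607 is a solution.
Shifting by a multiple of (80, −217) keeps it a solution: m = -3171 + 40·80 = 29, n = 8607 − 40·217 = -73.
Check: 1302·29 + 480·(-73) = 37758 − 35040 = 2718. ✓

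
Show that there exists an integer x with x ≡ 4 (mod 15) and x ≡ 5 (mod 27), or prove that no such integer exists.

Both moduli are multiples of 3 = gcd(15, 27), so any solution would satisfy x ≡ 4 and x ≡ 5 modulo 3 simultaneously.
These are incompatible: 4 − 5 = -1 is not divisible by 3.
So no integer satisfies both congruences.

No such integer exists.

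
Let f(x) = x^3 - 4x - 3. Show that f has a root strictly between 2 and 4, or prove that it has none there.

f(2) = -3 and f(4) = 45, which have opposite signs.
f is continuous everywhere (it is a polynomial), in particular on [2, 4].
By the Intermediate Value Theorem f must vanish at some point of (2, 4).

Such a root exists.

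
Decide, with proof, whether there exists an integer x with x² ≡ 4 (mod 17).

Take x = 2. Then 2² = 4, and since 0 ≤ 4 < 17 this is already reduced: 2² ≡ 4 (mod 17).

x = 2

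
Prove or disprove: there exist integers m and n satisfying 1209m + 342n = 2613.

gcd(1209, 342) = 3, and 3 divides 2613, so integer solutions exist.
Dividing through by 3 reduces the equation to 403m + 114n = 871.
Euclidean algorithm: 403 = 3·114 + 61, 114 = 1·61 + 53, 61 = 1·53 + 8, 53 = 6·8 + 5, 8 = 1·5 + 3, 5 = 1·3 + 2, 3 = 1·2 + 1, 2 = 2·1 + 0.
Back-substituting, 1 = 3 − 1·2 = 3 − (5 − 1·3) = −5 + 2·3 = −5 + 2·(8 − 1·5) = 2·8 − 3·5 = 2·8 − 3·(53 − 6·8) = −3·53 + 20·8 = −3·53 + 20·(61 − 1·53) = 20·61 − 23·53 = 20·61 − 23·(114 − 1·61) = −23·114 + 43·61 = −23·114 + 43·(403 − 3·114) = 43·403 − 152·114; that is, 403·43 + 114·(-152) = 1.
Times 871: 403·37453 + 114·(-132392) = 871, so (37453, -132392) solves it.
Subtracting 328·114 from m and adding 328·403 to n gives the tidier solution (61, -208).
Indeed 1209·61 + 342·(-208) = 73749 − 71136 = 2613.

m = 61, n = -208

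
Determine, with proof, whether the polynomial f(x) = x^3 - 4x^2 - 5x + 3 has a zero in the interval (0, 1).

f(0) = 3 and f(1) = -5, which have opposite signs.
As a polynomial, f is continuous on every closed interval.
By the Intermediate Value Theorem, f takes the value 0 somewhere in the open interval.

Yes, f has a root in the interval.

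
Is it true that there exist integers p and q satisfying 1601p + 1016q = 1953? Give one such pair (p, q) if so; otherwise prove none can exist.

1601 and 1016 are coprime, so 1601p + 1016q ranges over all of ℤ.
Run the Euclidean algorithm on 1601 and 1016: 1601 = 1·1016 + 585, 1016 = 1·585 + 431, 585 = 1·431 + 154, 431 = 2·154 + 123, 154 = 1·123 + 31, 123 = 3·31 + 30, 31 = 1·30 + 1, 30 = 30·1 + 0.
Unwinding: 1 = 31 − 1·30 = 31 − (123 − 3·31) = −123 + 4·31 = −123 + 4·(154 − 1·123) = 4·154 − 5·123 = 4·154 − 5·(431 − 2·154) = −5·431 + 14·154 = −5·431 + 14·(585 − 1·431) = 14·585 − 19·431 = 14·585 − 19·(1016 − 1·585) = −19·1016 + 33·585 = −19·1016 + 33·(1601 − 1·1016) = 33·1601 − 52·1016, i.e. 1601·33 + 1016·(-52) = 1.
Scaling by 1953 gives the particular solution (p, q) = (64449, -101556).
The general solution is p = 64449 + 1016k, q = -101556 − 1601k; taking k = -63 gives the smaller pair p = 441, q = -693.
Indeed 1601·441 + 1016·(-693) = 706041 − 704088 = 1953.

p = 441, q = -693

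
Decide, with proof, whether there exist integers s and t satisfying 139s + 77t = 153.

s = 36, t = -63

Since gcd(139, 77) = 1, every integer is an integer combination of 139 and 77.
Dividing repeatedly: 139 = 1·77 + 62, 77 = 1·62 + 15, 62 = 4·15 + 2, 15 = 7·2 + 1, 2 = 2·1 + 0.
Back-substituting, 1 = 15 − 7·2 = 15 − 7·(62 − 4·15) = −7·62 + 29·15 = −7·62 + 29·(77 − 1·62) = 29·77 − 36·62 = 29·77 − 36·(139 − 1·77) = −36·139 + 65·77; that is, 139·(-36) + 77·65 = 1.
Multiplying through by 153: s = (-36)·153 = -5508, t = 65·153 = 9945 is a solution.
The general solution is s = -5508 + 77k, t = 9945 − 139k; taking k = 72 gives the smaller pair s = 36, t = -63.
Indeed 139·36 + 77·(-63) = 5004 − 4851 = 153.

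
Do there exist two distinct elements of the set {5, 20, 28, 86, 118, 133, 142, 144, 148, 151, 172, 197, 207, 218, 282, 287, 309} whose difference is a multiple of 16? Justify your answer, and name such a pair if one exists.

5 and 133 are such a pair.

5 mod 16 = 5 and 133 mod 16 = 5, so 133 − 5 = 128 = 8·16.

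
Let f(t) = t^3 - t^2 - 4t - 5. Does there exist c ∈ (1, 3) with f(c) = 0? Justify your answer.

f(1) = -9 and f(3) = 1, which have opposite signs.
As a polynomial, f is continuous on every closed interval.
By the Intermediate Value Theorem f must vanish at some point of (1, 3).

Yes, f has a root in the interval.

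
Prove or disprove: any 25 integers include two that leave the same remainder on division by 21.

Partition the integers by their residue mod 21; there are 21 classes.
Placing 25 integers into 21 classes, some class receives at least two — say a and b.
So a and b have equal remainders mod 21, which is exactly what was to be shown.

Yes.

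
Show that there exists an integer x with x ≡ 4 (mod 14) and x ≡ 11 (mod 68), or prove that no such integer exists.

Both moduli are multiples of 2 = gcd(14, 68), so any solution would satisfy x ≡ 4 and x ≡ 11 modulo 2 simultaneously.
These are incompatible: 4 − 11 = -7 is not divisible by 2.
Therefore no such x exists.

No such integer exists.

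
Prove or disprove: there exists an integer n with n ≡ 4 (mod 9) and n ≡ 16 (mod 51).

Here gcd(9, 51) = 3, and both 4 and 16 leave remainder 1 mod 3, so the system is consistent.
The integers ≡ 4 (mod 9) are 4, 13, 22, 31, 40, 49, 58, 67, …; their remainders mod 51 are 4, 13, 22, 31, 40, 49, 7, 16, so n = 67 is the first that is ≡ 16 (mod 51).
Verify: 67 = 7·9 + 4 and 67 = 1·51 + 16. ✓

n = 67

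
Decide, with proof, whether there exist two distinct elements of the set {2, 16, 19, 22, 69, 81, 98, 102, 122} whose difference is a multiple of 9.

There is no such pair.

Reduce each element modulo 9: 2↦2, 16↦7, 19↦1, 22↦4, 69↦6, 81↦0, 98↦8, 102↦3, 122↦5.
All 9 residues are distinct, so no two elements differ by a multiple of 9.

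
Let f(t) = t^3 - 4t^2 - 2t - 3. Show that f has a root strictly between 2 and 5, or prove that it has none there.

Yes, f has a root in the interval.

f(2) = -15 and f(5) = 12, which have opposite signs.
As a polynomial, f is continuous on every closed interval.
By the Intermediate Value Theorem f must vanish at some point of (2, 5).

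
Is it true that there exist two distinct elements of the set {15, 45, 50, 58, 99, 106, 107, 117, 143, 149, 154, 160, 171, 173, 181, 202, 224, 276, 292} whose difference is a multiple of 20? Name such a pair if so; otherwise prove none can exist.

There is no such pair.

Reduce each element modulo 20: 15↦15, 45↦5, 50↦10, 58↦18, 99↦19, 106↦6, 107↦7, 117↦17, 143↦3, 149↦9, 154↦14, 160↦0, 171↦11, 173↦13, 181↦1, 202↦2, 224↦4, 276↦16, 292↦12.
These 19 residues are pairwise different, hence no difference of two elements is divisible by 20.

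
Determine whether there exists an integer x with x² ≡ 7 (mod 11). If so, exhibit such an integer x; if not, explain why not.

No such integer exists.

Squares mod 11 repeat after x = 5 (as (−x)² = x²); for x = 0..5 they are 0, 1, 4, 9, 5, 3.
The set of squares mod 11 is therefore {0, 1, 3, 4, 5, 9}, which does not contain 7.
Therefore x² ≡ 7 (mod 11) has no solution.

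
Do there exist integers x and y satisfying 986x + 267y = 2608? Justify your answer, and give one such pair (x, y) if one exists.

Since gcd(986, 267) = 1, every integer is an integer combination of 986 and 267.
Dividing repeatedly: 986 = 3·267 + 185, 267 = 1·185 + 82, 185 = 2·82 + 21, 82 = 3·21 + 19, 21 = 1·19 + 2, 19 = 9·2 + 1, 2 = 2·1 + 0.
Unwinding: 1 = 19 − 9·2 = 19 − 9·(21 − 1·19) = −9·21 + 10·19 = −9·21 + 10·(82 − 3·21) = 10·82 − 39·21 = 10·82 − 39·(185 − 2·82) = −39·185 + 88·82 = −39·185 + 88·(267 − 1·185) = 88·267 − 127·185 = 88·267 − 127·(986 − 3·267) = −127·986 + 469·267, i.e. 986·(-127) + 267·469 = 1.
Multiplying through by 2608: x = (-127)·2608 = -331216, y = 469·2608 = 1223152 is a solution.
The general solution is x = -331216 + 267k, y = 1223152 − 986k; taking k = 1241 gives the smaller pair x = 131, y = -474.
Check: 986·131 + 267·(-474) = 129166 − 126558 = 2608. ✓

x = 131, y = -474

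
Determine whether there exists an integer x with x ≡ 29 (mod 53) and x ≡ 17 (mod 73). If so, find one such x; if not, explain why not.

Since 53 and 73 share no common factor, CRT says the pair of congruences has a solution (unique mod 3869).
Write x = 29 + 53t and require 29 + 53t ≡ 17 (mod 73), i.e. 53t ≡ 61 (mod 73).
Since 53·62 = 3286 = 45·73 + 1, the inverse of 53 mod 73 is 62.
Multiplying by 62: t ≡ 62·61 = 3782 ≡ 59 (mod 73).
With t = 59: x = 29 + 53·59 = 3156.
Indeed 3156 ≡ 29 (mod 53) and 3156 ≡ 17 (mod 73).

x = 3156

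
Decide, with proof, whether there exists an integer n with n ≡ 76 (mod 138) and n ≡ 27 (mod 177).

Reduce both congruences modulo 3, which divides 138 and 177: they say n ≡ 76 (mod 3) and n ≡ 27 (mod 3).
These are incompatible: 76 − 27 = 49 is not divisible by 3.
Therefore no such n exists.

There is no such integer.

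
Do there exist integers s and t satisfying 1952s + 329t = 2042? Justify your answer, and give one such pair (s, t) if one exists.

Since gcd(1952, 329) = 1, every integer is an integer combination of 1952 and 329.
Dividing repeatedly: 1952 = 5·329 + 307, 329 = 1·307 + 22, 307 = 13·22 + 21, 22 = 1·21 + 1, 21 = 21·1 + 0.
Unwinding: 1 = 22 − 1·21 = 22 − (307 − 13·22) = −307 + 14·22 = −307 + 14·(329 − 1·307) = 14·329 − 15·307 = 14·329 − 15·(1952 − 5·329) = −15·1952 + 89·329, i.e. 1952·(-15) + 329·89 = 1.
Multiplying through by 2042: s = (-15)·2042 = -30630, t = 89·2042 = 181738 is a solution.
Shifting by a multiple of (329, −1952) keeps it a solution: s = -30630 + 94·329 = 296, t = 181738 − 94·1952 = -1750.
Check: 1952·296 + 329·(-1750) = 577792 − 575750 = 2042. ✓

s = 296, t = -1750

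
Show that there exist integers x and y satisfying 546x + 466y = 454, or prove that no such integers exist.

gcd(546, 466) = 2, and 2 divides 454, so integer solutions exist.
Dividing through by 2 reduces the equation to 273x + 233y = 227.
Run the Euclidean algorithm on 273 and 233: 273 = 1·233 + 40, 233 = 5·40 + 33, 40 = 1·33 + 7, 33 = 4·7 + 5, 7 = 1·5 + 2, 5 = 2·2 + 1, 2 = 2·1 + 0.
Working back up the chain: 1 = 5 − 2·2 = 5 − 2·(7 − 1·5) = −2·7 + 3·5 = −2·7 + 3·(33 − 4·7) = 3·33 − 14·7 = 3·33 − 14·(40 − 1·33) = −14·40 + 17·33 = −14·40 + 17·(233 − 5·40) = 17·233 − 99·40 = 17·233 − 99·(273 − 1·233) = −99·273 + 116·233. So 273·(-99) + 233·116 = 1.
Multiplying through by 227: x = (-99)·227 = -22473, y = 116·227 = 26332 is a solution.
Shifting by a multiple of (233, −273) keeps it a solution: x = -22473 + 97·233 = 128, y = 26332 − 97·273 = -149.
Indeed 546·128 + 466·(-149) = 69888 − 69434 = 454.

x = 128, y = -149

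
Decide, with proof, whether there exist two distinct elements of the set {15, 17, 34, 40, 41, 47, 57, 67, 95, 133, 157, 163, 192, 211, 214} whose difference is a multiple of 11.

Yes: 34 and 67.

34 mod 11 = 1 and 67 mod 11 = 1, so 67 − 34 = 33 = 3·11.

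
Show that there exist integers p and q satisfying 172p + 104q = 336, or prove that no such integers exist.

Every value of 172p + 104q is a multiple of gcd(172, 104) = 4; since 4 ∣ 336, solutions exist.
Dividing through by 4 reduces the equation to 43p + 26q = 84.
Dividing repeatedly: 43 = 1·26 + 17, 26 = 1·17 + 9, 17 = 1·9 + 8, 9 = 1·8 + 1, 8 = 8·1 + 0.
Back-substituting, 1 = 9 − 1·8 = 9 − (17 − 1·9) = −17 + 2·9 = −17 + 2·(26 − 1·17) = 2·26 − 3·17 = 2·26 − 3·(43 − 1·26) = −3·43 + 5·26; that is, 43·(-3) + 26·5 = 1.
Scaling by 84 gives the particular solution (p, q) = (-252, 420).
Adding 10·26 to p and subtracting 10·43 from q gives the tidier solution (8, -10).
Indeed 172·8 + 104·(-10) = 1376 − 1040 = 336.

p = 8, q = -10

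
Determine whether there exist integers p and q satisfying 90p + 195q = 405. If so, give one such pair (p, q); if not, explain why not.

p = 11, q = -3

Since gcd(90, 195) = 15 and 405 = 15·27, Bézout's identity guarantees a solution.
Dividing through by 15 reduces the equation to 6p + 13q = 27.
Euclidean algorithm: 13 = 2·6 + 1, 6 = 6·1 + 0.
Back-substituting, 1 = 13 − 2·6; that is, 6·(-2) + 13·1 = 1.
Scaling by 27 gives the particular solution (p, q) = (-54, 27).
The general solution is p = -54 + 13k, q = 27 − 6k; taking k = 5 gives the smaller pair p = 11, q = -3.
Check: 90·11 + 195·(-3) = 990 − 585 = 405. ✓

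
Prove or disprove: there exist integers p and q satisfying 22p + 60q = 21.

No, no such integers exist.

Both 22 and 60 are divisible by gcd(22, 60) = 2, hence so is any combination 22p + 60q.
But 21 = 2·10 + 1, so 2 ∤ 21.
Hence no integers p, q satisfy the equation.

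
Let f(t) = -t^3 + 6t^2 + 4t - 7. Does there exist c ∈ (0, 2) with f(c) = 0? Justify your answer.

Yes, f has a root in the interval.

f(0) = -7 and f(2) = 17, which have opposite signs.
Since f is a polynomial it is continuous on [0, 2].
By the Intermediate Value Theorem f must vanish at some point of (0, 2).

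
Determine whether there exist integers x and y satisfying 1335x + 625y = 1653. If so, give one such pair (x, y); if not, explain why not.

gcd(1335, 625) = 5, so every integer of the form 1335x + 625y is a multiple of 5.
However 1653 leaves remainder 3 on division by 5.
Therefore 1335x + 625y = 1653 has no solution in integers.

No such integers exist.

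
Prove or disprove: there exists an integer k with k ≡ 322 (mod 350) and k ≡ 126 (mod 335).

Both moduli are multiples of 5 = gcd(350, 335), so any solution would satisfy k ≡ 322 and k ≡ 126 modulo 5 simultaneously.
However 322 ≡ 2 and 126 ≡ 1 (mod 5), and 2 ≠ 1.
Therefore no such k exists.

No such integer exists.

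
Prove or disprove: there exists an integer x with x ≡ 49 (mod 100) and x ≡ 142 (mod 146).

gcd(100, 146) = 2. If x ≡ 49 (mod 100) and x ≡ 142 (mod 146), then x ≡ 49 (mod 2) and x ≡ 142 (mod 2).
However 49 ≡ 1 and 142 ≡ 0 (mod 2), and 1 ≠ 0.
Therefore no such x exists.

No, no such integer exists.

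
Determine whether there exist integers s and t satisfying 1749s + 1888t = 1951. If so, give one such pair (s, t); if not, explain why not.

1749 and 1888 are coprime, so 1749s + 1888t ranges over all of ℤ.
Run the Euclidean algorithm on 1888 and 1749: 1888 = 1·1749 + 139, 1749 = 12·139 + 81, 139 = 1·81 + 58, 81 = 1·58 + 23, 58 = 2·23 + 12, 23 = 1·12 + 11, 12 = 1·11 + 1, 11 = 11·1 + 0.
Working back up the chain: 1 = 12 − 1·11 = 12 − (23 − 1·12) = −23 + 2·12 = −23 + 2·(58 − 2·23) = 2·58 − 5·23 = 2·58 − 5·(81 − 1·58) = −5·81 + 7·58 = −5·81 + 7·(139 − 1·81) = 7·139 − 12·81 = 7·139 − 12·(1749 − 12·139) = −12·1749 + 151·139 = −12·1749 + 151·(1888 − 1·1749) = 151·1888 − 163·1749. So 1749·(-163) + 1888·151 = 1.
Multiplying through by 1951: s = (-163)·1951 = -318013, t = 151·1951 = 294601 is a solution.
The general solution is s = -318013 + 1888k, t = 294601 − 1749k; taking k = 169 gives the smaller pair s = 1059, t = -980.
Check: 1749·1059 + 1888·(-980) = 1852191 − 1850240 = 1951. ✓

s = 1059, t = -980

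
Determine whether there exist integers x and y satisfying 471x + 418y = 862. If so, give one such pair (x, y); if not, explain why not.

x = 174, y = -194

471 and 418 are coprime, so 471x + 418y ranges over all of ℤ.
Euclidean algorithm: 471 = 1·418 + 53, 418 = 7·53 + 47, 53 = 1·47 + 6, 47 = 7·6 + 5, 6 = 1·5 + 1, 5 = 5·1 + 0.
Back-substituting, 1 = 6 − 1·5 = 6 − (47 − 7·6) = −47 + 8·6 = −47 + 8·(53 − 1·47) = 8·53 − 9·47 = 8·53 − 9·(418 − 7·53) = −9·418 + 71·53 = −9·418 + 71·(471 − 1·418) = 71·471 − 80·418; that is, 471·71 + 418·(-80) = 1.
Times 862: 471·61202 + 418·(-68960) = 862, so (61202, -68960) solves it.
The general solution is x = 61202 + 418k, y = -68960 − 471k; taking k = -146 gives the smaller pair x = 174, y = -194.
Check: 471·174 + 418·(-194) = 81954 − 81092 = 862. ✓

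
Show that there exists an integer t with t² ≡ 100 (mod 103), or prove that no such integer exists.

t = 10

Take t = 10. Then 10² = 100, and since 0 ≤ 100 < 103 this is already reduced: 10² ≡ 100 (mod 103).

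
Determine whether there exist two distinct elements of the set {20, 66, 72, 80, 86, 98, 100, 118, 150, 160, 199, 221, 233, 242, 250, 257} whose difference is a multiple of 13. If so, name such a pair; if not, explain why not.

20 and 72 are such a pair.

Reduce each element mod 13: 20↦7, 66↦1, 72↦7, 80↦2, 86↦8, 98↦7, 100↦9, 118↦1, 150↦7, 160↦4, 199↦4, 221↦0, 233↦12, 242↦8, 250↦3, 257↦10. The residue 7 repeats (at 20 and 72), and 72 − 20 = 52 = 4·13.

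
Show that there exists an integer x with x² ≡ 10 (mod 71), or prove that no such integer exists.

x = 9 works: 9² = 81, and 81 − 10 = 71 = 1·71.

x = 9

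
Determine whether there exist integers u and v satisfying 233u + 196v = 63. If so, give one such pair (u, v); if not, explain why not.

u = 7, v = -8

233 and 196 are coprime, so 233u + 196v ranges over all of ℤ.
Dividing repeatedly: 233 = 1·196 + 37, 196 = 5·37 + 11, 37 = 3·11 + 4, 11 = 2·4 + 3, 4 = 1·3 + 1, 3 = 3·1 + 0.
Back-substituting, 1 = 4 − 1·3 = 4 − (11 − 2·4) = −11 + 3·4 = −11 + 3·(37 − 3·11) = 3·37 − 10·11 = 3·37 − 10·(196 − 5·37) = −10·196 + 53·37 = −10·196 + 53·(233 − 1·196) = 53·233 − 63·196; that is, 233·53 + 196·(-63) = 1.
Multiplying through by 63: u = 53·63 = 3339, v = (-63)·63 = -3969 is a solution.
Subtracting 17·196 from u and adding 17·233 to v gives the tidier solution (7, -8).
Check: 233·7 + 196·(-8) = 1631 − 1568 = 63. ✓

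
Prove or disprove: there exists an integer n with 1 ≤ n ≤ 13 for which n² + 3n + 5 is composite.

At n = 11: 11² + 3·11 + 5 = 159 = 3·53, which is composite.

n = 11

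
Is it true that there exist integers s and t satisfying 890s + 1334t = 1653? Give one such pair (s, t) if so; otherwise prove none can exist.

There are no such integers.

gcd(890, 1334) = 2, so every integer of the form 890s + 1334t is a multiple of 2.
However 1653 leaves remainder 1 on division by 2.
So the equation is unsolvable over ℤ.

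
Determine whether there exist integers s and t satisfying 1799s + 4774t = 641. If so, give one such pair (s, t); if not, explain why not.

gcd(1799, 4774) = 7, so every integer of the form 1799s + 4774t is a multiple of 7.
But 641 is not a multiple of 7 (it leaves remainder 4).
Hence no integers s, t satisfy the equation.

There are no such integers.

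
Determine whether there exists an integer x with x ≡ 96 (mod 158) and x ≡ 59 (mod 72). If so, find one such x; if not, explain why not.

Both moduli are multiples of 2 = gcd(158, 72), so any solution would satisfy x ≡ 96 and x ≡ 59 modulo 2 simultaneously.
These are incompatible: 96 − 59 = 37 is not divisible by 2.
Hence the system has no solution.

There is no such integer.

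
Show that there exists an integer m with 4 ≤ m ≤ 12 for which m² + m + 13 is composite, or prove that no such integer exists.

At m = 11: 11² + 11 + 13 = 145 = 5·29, which is composite.

m = 11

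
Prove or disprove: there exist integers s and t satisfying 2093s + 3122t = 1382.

Any value of 2093s + 3122t is a multiple of gcd(2093, 3122) = 7.
But 1382 is not a multiple of 7 (it leaves remainder 3).
Hence no integers s, t satisfy the equation.

There are no such integers.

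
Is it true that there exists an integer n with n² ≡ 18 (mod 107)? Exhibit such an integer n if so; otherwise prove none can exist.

Apply Euler's criterion with the prime 107: 18 is a quadratic residue iff 18^53 ≡ 1 (mod 107), and a non-residue iff it is ≡ −1.
Repeated squaring mod 107: 18^2 = 324 ≡ 3; 18^4 ≡ 3² = 9 ≡ 9; 18^8 ≡ 9² = 81 ≡ 81; 18^16 ≡ 81² = 6561 ≡ 34; 18^32 ≡ 34² = 1156 ≡ 86.
Since 53 = 32 + 16 + 4 + 1, 18^53 ≡ 86 · 34 · 9 · 18; multiplying out mod 107: 86·34 = 2924 ≡ 35, then 35·9 = 315 ≡ 101, then 101·18 = 1818 ≡ 106. Thus 18^53 ≡ 106 ≡ −1 (mod 107).
By Euler's criterion 18 is a quadratic non-residue mod 107: no n satisfies n² ≡ 18 (mod 107).

No, no such integer exists.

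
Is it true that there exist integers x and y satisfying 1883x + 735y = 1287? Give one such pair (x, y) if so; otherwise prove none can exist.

gcd(1883, 735) = 7, so every integer of the form 1883x + 735y is a multiple of 7.
But 1287 is not a multiple of 7 (it leaves remainder 6).
So the equation is unsolvable over ℤ.

There are no such integers.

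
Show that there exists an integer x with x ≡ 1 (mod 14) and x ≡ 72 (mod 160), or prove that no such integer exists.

Both moduli are multiples of 2 = gcd(14, 160), so any solution would satisfy x ≡ 1 and x ≡ 72 modulo 2 simultaneously.
However 1 ≡ 1 and 72 ≡ 0 (mod 2), and 1 ≠ 0.
Therefore no such x exists.

There is no such integer.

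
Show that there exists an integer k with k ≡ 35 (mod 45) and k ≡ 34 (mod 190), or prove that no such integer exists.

There is no such integer.

gcd(45, 190) = 5. If k ≡ 35 (mod 45) and k ≡ 34 (mod 190), then k ≡ 35 (mod 5) and k ≡ 34 (mod 5).
But 35 mod 5 = 0 while 34 mod 5 = 4, a contradiction.
Therefore no such k exists.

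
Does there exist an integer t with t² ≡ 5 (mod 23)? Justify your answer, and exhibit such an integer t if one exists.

23 is prime, so by Euler's criterion 5 is a square mod 23 iff 5^((23−1)/2) = 5^11 ≡ 1 (mod 23).
Squaring successively (mod 23): 5^2 = 25 ≡ 2; 5^4 ≡ 2² = 4 ≡ 4; 5^8 ≡ 4² = 16 ≡ 16.
Since 11 = 8 + 2 + 1, 5^11 ≡ 16 · 2 · 5; multiplying out mod 23: 16·2 = 32 ≡ 9, then 9·5 = 45 ≡ 22. Thus 5^11 ≡ 22 ≡ −1 (mod 23).
By Euler's criterion 5 is a quadratic non-residue mod 23: no t satisfies t² ≡ 5 (mod 23).

There is no such integer.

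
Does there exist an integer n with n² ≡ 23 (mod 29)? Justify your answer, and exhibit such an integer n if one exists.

n = 20 works: 20² = 400, and 400 − 23 = 377 = 13·29.

n = 20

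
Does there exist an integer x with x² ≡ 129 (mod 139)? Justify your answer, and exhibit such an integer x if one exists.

Take x = 95. Then 95² = 9025 = 64·139 + 129, so 95² ≡ 129 (mod 139).

x = 95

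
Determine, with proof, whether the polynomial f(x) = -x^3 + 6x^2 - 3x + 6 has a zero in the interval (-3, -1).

No such root exists.

f(-3) = 96 and f(-1) = 16, both positive, so a sign-change argument is unavailable; we show f keeps this sign on the whole interval.
Substitute x = -1 − u, where 0 < u < 2 on the interval. Expanding, f(-1 − u) = u^3 + 9u^2 + 18u + 16.
All 4 nonzero coefficients of this polynomial in u are positive; hence for u > 0 the value is a sum of positive terms (the constant 16 among them).
So f is strictly positive on (-3, -1); no root exists in the interval.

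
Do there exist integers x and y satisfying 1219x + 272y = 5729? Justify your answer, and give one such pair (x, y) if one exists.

x = 187, y = -817

1219 and 272 are coprime, so 1219x + 272y ranges over all of ℤ.
Run the Euclidean algorithm on 1219 and 272: 1219 = 4·272 + 131, 272 = 2·131 + 10, 131 = 13·10 + 1, 10 = 10·1 + 0.
Back-substituting, 1 = 131 − 13·10 = 131 − 13·(272 − 2·131) = −13·272 + 27·131 = −13·272 + 27·(1219 − 4·272) = 27·1219 − 121·272; that is, 1219·27 + 272·(-121) = 1.
Times 5729: 1219·154683 + 272·(-693209) = 5729, so (154683, -693209) solves it.
The general solution is x = 154683 + 272k, y = -693209 − 1219k; taking k = -568 gives the smaller pair x = 187, y = -817.
Indeed 1219·187 + 272·(-817) = 227953 − 222224 = 5729.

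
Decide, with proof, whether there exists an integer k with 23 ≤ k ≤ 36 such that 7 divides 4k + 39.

k = 27

Scanning upward from k = 23 gives 131, 135, 139, 143, none divisible by 7. k = 27 works, since 4·27 + 39 = 147 = 21·7.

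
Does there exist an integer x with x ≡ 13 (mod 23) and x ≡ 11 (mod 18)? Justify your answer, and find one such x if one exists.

gcd(23, 18) = 1, so the Chinese Remainder Theorem guarantees exactly one residue class mod 414 satisfying both.
Write x = 13 + 23t and require 13 + 23t ≡ 11 (mod 18), i.e. 23t ≡ 16 (mod 18).
23 ≡ 5 (mod 18), so this reads 5t ≡ 16 (mod 18). Invert 5 mod 18 by the Euclidean algorithm: 18 = 3·5 + 3, 5 = 1·3 + 2, 3 = 1·2 + 1, 2 = 2·1 + 0; back-substituting, 1 = 3 − 1·2 = 3 − (5 − 1·3) = −5 + 2·3 = −5 + 2·(18 − 3·5) = 2·18 − 7·5. Hence 5·(-7) ≡ 1, so 5⁻¹ ≡ -7 ≡ 11 (mod 18).
Therefore t ≡ 11·16 = 176 ≡ 14 (mod 18).
Taking t = 14 gives x = 13 + 23·14 = 335.
Verify: 335 = 14·23 + 13 and 335 = 18·18 + 11. ✓

x = 335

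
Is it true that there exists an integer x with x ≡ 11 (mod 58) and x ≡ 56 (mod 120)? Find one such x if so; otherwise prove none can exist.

There is no such integer.

Reduce both congruences modulo 2, which divides 58 and 120: they say x ≡ 11 (mod 2) and x ≡ 56 (mod 2).
But 11 mod 2 = 1 while 56 mod 2 = 0, a contradiction.
Therefore no such x exists.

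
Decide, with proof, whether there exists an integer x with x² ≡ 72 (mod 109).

109 is prime, so by Euler's criterion 72 is a square mod 109 iff 72^((109−1)/2) = 72^54 ≡ 1 (mod 109).
Squaring successively (mod 109): 72^2 = 5184 ≡ 61; 72^4 ≡ 61² = 3721 ≡ 15; 72^8 ≡ 15² = 225 ≡ 7; 72^16 ≡ 7² = 49 ≡ 49; 72^32 ≡ 49² = 2401 ≡ 3.
Since 54 = 32 + 16 + 4 + 2, 72^54 ≡ 3 · 49 · 15 · 61; multiplying out mod 109: 3·49 = 147 ≡ 38, then 38·15 = 570 ≡ 25, then 25·61 = 1525 ≡ 108. Thus 72^54 ≡ 108 ≡ −1 (mod 109).
The value −1 means 72 is a non-residue modulo 109, so x² ≡ 72 (mod 109) is impossible.

No, no such integer exists.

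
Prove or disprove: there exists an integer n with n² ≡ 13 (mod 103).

n = 61 works: 61² = 3721, and 3721 − 13 = 3708 = 36·103.

n = 61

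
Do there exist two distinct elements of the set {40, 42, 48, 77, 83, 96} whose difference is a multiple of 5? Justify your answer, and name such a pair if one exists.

The pair (42, 77) works.

42 mod 5 = 2 and 77 mod 5 = 2, so 77 − 42 = 35 = 7·5.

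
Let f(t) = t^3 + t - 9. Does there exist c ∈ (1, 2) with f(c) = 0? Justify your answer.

Yes, f has a root in the interval.

f(1) = -7 and f(2) = 1, which have opposite signs.
As a polynomial, f is continuous on every closed interval.
By the Intermediate Value Theorem f must vanish at some point of (1, 2).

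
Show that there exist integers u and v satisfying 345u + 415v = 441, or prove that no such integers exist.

No such integers exist.

Any value of 345u + 415v is a multiple of gcd(345, 415) = 5.
But 441 = 5·88 + 1, so 5 ∤ 441.
So the equation is unsolvable over ℤ.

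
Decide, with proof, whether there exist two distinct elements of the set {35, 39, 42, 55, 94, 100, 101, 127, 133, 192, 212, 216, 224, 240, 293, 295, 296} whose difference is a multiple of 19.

No such pair exists.

Reduce each element modulo 19: 35↦16, 39↦1, 42↦4, 55↦17, 94↦18, 100↦5, 101↦6, 127↦13, 133↦0, 192↦2, 212↦3, 216↦7, 224↦15, 240↦12, 293↦8, 295↦10, 296↦11.
No residue repeats among the 17 elements, so no pair has difference ≡ 0 (mod 19).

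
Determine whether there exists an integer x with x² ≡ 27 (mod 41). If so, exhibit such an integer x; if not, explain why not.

41 is prime, so by Euler's criterion 27 is a square mod 41 iff 27^((41−1)/2) = 27^20 ≡ 1 (mod 41).
Squaring successively (mod 41): 27^2 = 729 ≡ 32; 27^4 ≡ 32² = 1024 ≡ 40; 27^8 ≡ 40² = 1600 ≡ 1; 27^16 ≡ 1² = 1 ≡ 1.
Since 20 = 16 + 4, 27^20 ≡ 1 · 40; multiplying out mod 41: 1·40 = 40 ≡ 40. Thus 27^20 ≡ 40 ≡ −1 (mod 41).
By Euler's criterion 27 is a quadratic non-residue mod 41: no x satisfies x² ≡ 27 (mod 41).

There is no such integer.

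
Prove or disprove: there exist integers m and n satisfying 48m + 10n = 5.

Both 48 and 10 are divisible by gcd(48, 10) = 2, hence so is any combination 48m + 10n.
However 5 leaves remainder 1 on division by 2.
Hence no integers m, n satisfy the equation.

There are no such integers.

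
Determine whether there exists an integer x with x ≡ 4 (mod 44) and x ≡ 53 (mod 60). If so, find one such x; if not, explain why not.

There is no such integer.

gcd(44, 60) = 4. If x ≡ 4 (mod 44) and x ≡ 53 (mod 60), then x ≡ 4 (mod 4) and x ≡ 53 (mod 4).
However 4 ≡ 0 and 53 ≡ 1 (mod 4), and 0 ≠ 1.
Hence the system has no solution.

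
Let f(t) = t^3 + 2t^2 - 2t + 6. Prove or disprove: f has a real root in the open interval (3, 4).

No such root exists.

f(3) = 45 and f(4) = 94, both positive, so a sign-change argument is unavailable; we show f keeps this sign on the whole interval.
Shift to the endpoint 3: with t = 3 + u (0 < u < 1), one computes f(3 + u) = u^3 + 11u^2 + 37u + 45.
All 4 nonzero coefficients of this polynomial in u are positive; hence for u > 0 the value is a sum of positive terms (the constant 45 among them).
So f is strictly positive on (3, 4); no root exists in the interval.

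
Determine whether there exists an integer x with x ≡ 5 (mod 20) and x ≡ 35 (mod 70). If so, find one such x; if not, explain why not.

Here gcd(20, 70) = 10, and both 5 and 35 leave remainder 5 mod 10, so the system is consistent.
List candidates x ≡ 5 (mod 20): 5, 25, 45, 65, 85, 105. Modulo 70 these are 5, 25, 45, 65, 15, 35; 105 gives 35 as required.
Indeed 105 ≡ 5 (mod 20) and 105 ≡ 35 (mod 70).

x = 105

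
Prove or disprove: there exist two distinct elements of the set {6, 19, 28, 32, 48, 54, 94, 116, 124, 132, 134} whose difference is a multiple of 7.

The pair (6, 48) works.

Reduce each element mod 7: 6↦6, 19↦5, 28↦0, 32↦4, 48↦6, 54↦5, 94↦3, 116↦4, 124↦5, 132↦6, 134↦1. The residue 6 repeats (at 6 and 48), and 48 − 6 = 42 = 6·7.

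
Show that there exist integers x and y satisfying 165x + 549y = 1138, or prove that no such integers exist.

No, no such integers exist.

Any value of 165x + 549y is a multiple of gcd(165, 549) = 3.
But 1138 is not a multiple of 3 (it leaves remainder 1).
Therefore 165x + 549y = 1138 has no solution in integers.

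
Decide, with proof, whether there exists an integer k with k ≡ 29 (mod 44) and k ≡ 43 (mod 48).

No, no such integer exists.

Both moduli are multiples of 4 = gcd(44, 48), so any solution would satisfy k ≡ 29 and k ≡ 43 modulo 4 simultaneously.
But 29 mod 4 = 1 while 43 mod 4 = 3, a contradiction.
Hence the system has no solution.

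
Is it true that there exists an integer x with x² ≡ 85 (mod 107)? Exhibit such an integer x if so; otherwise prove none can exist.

x = 70

Take x = 70. Then 70² = 4900 = 45·107 + 85, so 70² ≡ 85 (mod 107).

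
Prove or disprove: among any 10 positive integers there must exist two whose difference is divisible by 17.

Take the 10 consecutive integers 52, 53, …, 61: their residues mod 17 are all distinct because 10 ≤ 17.
The differences between them range over 1, …, 9, none of which is divisible by 17.

No; for instance {52, 53, 54, 55, 56, 57, 58, 59, 60, 61} is a counterexample.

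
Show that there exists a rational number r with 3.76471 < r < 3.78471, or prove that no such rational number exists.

Look for a denominator N such that an integer falls strictly between N·3.76471 and N·3.78471. N = 9 works: 9·3.76471 = 33.88239 < 34 < 34.06239 = 9·3.78471.
Dividing back, 3.76471 < 34/9 < 3.78471, and 34/9 is rational.

r = 34/9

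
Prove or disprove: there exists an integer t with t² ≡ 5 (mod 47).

Apply Euler's criterion with the prime 47: 5 is a quadratic residue iff 5^23 ≡ 1 (mod 47), and a non-residue iff it is ≡ −1.
Repeated squaring mod 47: 5^2 = 25 ≡ 25; 5^4 ≡ 25² = 625 ≡ 14; 5^8 ≡ 14² = 196 ≡ 8; 5^16 ≡ 8² = 64 ≡ 17.
Since 23 = 16 + 4 + 2 + 1, 5^23 ≡ 17 · 14 · 25 · 5; multiplying out mod 47: 17·14 = 238 ≡ 3, then 3·25 = 75 ≡ 28, then 28·5 = 140 ≡ 46. Thus 5^23 ≡ 46 ≡ −1 (mod 47).
By Euler's criterion 5 is a quadratic non-residue mod 47: no t satisfies t² ≡ 5 (mod 47).

No, no such integer exists.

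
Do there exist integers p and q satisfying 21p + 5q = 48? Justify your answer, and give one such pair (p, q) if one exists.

p = 3, q = -3

Since gcd(21, 5) = 1, every integer is an integer combination of 21 and 5.
Euclidean algorithm: 21 = 4·5 + 1, 5 = 5·1 + 0.
Working back up the chain: 1 = 21 − 4·5. So 21·1 + 5·(-4) = 1.
Multiplying through by 48: p = 1·48 = 48, q = (-4)·48 = -192 is a solution.
Subtracting 9·5 from p and adding 9·21 to q gives the tidier solution (3, -3).
Check: 21·3 + 5·(-3) = 63 − 15 = 48. ✓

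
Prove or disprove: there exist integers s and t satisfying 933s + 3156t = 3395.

gcd(933, 3156) = 3, so every integer of the form 933s + 3156t is a multiple of 3.
However 3395 leaves remainder 2 on division by 3.
So the equation is unsolvable over ℤ.

No, no such integers exist.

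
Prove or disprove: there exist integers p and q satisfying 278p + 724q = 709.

There are no such integers.

Any value of 278p + 724q is a multiple of gcd(278, 724) = 2.
But 709 = 2·354 + 1, so 2 ∤ 709.
Therefore 278p + 724q = 709 has no solution in integers.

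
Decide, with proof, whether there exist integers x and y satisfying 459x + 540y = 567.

gcd(459, 540) = 27, and 27 divides 567, so integer solutions exist.
Dividing through by 27 reduces the equation to 17x + 20y = 21.
Euclidean algorithm: 20 = 1·17 + 3, 17 = 5·3 + 2, 3 = 1·2 + 1, 2 = 2·1 + 0.
Back-substituting, 1 = 3 − 1·2 = 3 − (17 − 5·3) = −17 + 6·3 = −17 + 6·(20 − 1·17) = 6·20 − 7·17; that is, 17·(-7) + 20·6 = 1.
Times 21: 17·(-147) + 20·126 = 21, so (-147, 126) solves it.
Shifting by a multiple of (20, −17) keeps it a solution: x = -147 + 8·20 = 13, y = 126 − 8·17 = -10.
Check: 459·13 + 540·(-10) = 5967 − 5400 = 567. ✓

x = 13, y = -10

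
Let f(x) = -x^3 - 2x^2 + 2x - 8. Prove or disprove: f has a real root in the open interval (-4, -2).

Such a root exists.

f(-4) = 16 and f(-2) = -12, which have opposite signs.
Since f is a polynomial it is continuous on [-4, -2].
By the Intermediate Value Theorem f must vanish at some point of (-4, -2).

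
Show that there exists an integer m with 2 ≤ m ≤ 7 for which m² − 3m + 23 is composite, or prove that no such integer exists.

At m = 4: 4² − 3·4 + 23 = 27 = 3·9, which is composite.

m = 4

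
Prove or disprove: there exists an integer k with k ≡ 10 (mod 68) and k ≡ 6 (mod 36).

k = 78

The moduli are not coprime: gcd(68, 36) = 4. Compatibility requires 4 ∣ (6 − 10) = -4, which holds, so solutions exist.
The integers ≡ 10 (mod 68) are 10, 78, …; their remainders mod 36 are 10, 6, so k = 78 is the first that is ≡ 6 (mod 36).
Indeed 78 ≡ 10 (mod 68) and 78 ≡ 6 (mod 36).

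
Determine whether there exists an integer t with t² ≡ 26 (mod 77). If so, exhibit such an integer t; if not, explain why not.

Reduce modulo 7, which divides 77: we would need t² ≡ 5 (mod 7).
Squares mod 7 repeat after t = 3 (as (−t)² = t²); for t = 0..3 they are 0, 1, 4, 2.
So the quadratic residues mod 7 are {0, 1, 2, 4}, and 5 is not among them.
Therefore t² ≡ 26 (mod 77) has no solution.

No such integer exists.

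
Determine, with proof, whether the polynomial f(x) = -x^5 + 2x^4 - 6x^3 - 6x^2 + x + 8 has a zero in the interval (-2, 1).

Such a root exists.

f(-2) = 94 and f(1) = -2, which have opposite signs.
f is continuous everywhere (it is a polynomial), in particular on [-2, 1].
By the Intermediate Value Theorem, f takes the value 0 somewhere in the open interval.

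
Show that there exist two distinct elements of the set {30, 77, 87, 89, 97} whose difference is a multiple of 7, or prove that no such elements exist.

There is no such pair.

Two integers differ by a multiple of 7 exactly when they have the same residue mod 7. The residues are 30↦2, 77↦0, 87↦3, 89↦5, 97↦6.
All 5 residues are distinct, so no two elements differ by a multiple of 7.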